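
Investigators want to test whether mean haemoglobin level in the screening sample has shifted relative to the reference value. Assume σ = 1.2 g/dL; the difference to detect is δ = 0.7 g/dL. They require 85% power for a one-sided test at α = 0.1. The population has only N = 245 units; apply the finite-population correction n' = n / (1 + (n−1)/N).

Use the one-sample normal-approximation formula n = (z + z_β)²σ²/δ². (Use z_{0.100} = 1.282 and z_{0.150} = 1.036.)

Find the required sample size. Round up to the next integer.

n = 15

n = (z_α + z_β)² · σ² / δ²
  = (1.282 + 1.036)² · 1.2² / 0.7²
  = 5.3731 · 1.44 / 0.49
  = 15.79
Finite-population correction (N = 245): 15.79 / (1 + (15.79 − 1)/245) = 14.89.
Round up → n = 15.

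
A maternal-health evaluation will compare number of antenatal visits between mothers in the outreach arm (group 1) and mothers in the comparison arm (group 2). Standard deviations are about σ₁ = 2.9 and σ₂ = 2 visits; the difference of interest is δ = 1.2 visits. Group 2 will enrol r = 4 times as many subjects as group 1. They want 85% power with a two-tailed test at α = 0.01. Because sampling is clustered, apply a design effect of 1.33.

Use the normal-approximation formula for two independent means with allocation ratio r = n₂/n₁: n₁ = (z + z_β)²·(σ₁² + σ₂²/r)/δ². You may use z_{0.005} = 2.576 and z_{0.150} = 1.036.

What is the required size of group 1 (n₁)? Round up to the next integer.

n₁ = 114

n₁ = (z_{α/2} + z_β)² · (σ₁² + σ₂²/r) / δ²
   = (2.576 + 1.036)² · (2.9² + 2²/4) / 1.2²
   = 13.0465 · (8.41 + 1) / 1.44
   = 13.0465 · 9.41 / 1.44
   = 85.26
Design effect: 1.33 × 85.26 = 113.39.
Round up → n₁ = 114; n₂ = r·n₁ = 4 × 114 = 456.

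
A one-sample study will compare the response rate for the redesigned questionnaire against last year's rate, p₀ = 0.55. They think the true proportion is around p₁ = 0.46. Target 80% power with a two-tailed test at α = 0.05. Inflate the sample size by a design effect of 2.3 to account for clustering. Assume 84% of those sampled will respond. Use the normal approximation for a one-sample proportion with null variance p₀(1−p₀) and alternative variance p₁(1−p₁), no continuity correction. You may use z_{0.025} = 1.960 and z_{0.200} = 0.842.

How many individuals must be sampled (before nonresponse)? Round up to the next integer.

n = 658

n = [z_{α/2}·√(p₀q₀) + z_β·√(p₁q₁)]² / (p₁ − p₀)²
  = [1.960·√(0.55·0.45) + 0.842·√(0.46·0.54)]² / (-0.09)²
  = [1.960·0.4975 + 0.842·0.4984]² / 0.0081
  = [1.3947]² / 0.0081
  = 240.16
Design effect: 2.3 × 240.16 = 552.37.
Adjust for 84% response: 552.37 / 0.84 = 657.58.
Round up → n = 658.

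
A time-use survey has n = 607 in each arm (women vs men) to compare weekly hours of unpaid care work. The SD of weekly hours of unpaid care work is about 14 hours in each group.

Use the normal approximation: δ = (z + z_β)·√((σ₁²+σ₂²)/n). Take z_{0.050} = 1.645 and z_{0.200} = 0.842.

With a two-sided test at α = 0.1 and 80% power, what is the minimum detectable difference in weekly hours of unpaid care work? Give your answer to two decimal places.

Minimum detectable difference ≈ 2.00 hours

δ = (z_{α/2} + z_β) · √((σ₁²+σ₂²)/n)
  = (1.645 + 0.842) · √(392/607)
  = 2.487 · √0.6458
  = 2.487 · 0.8036
  = 1.9986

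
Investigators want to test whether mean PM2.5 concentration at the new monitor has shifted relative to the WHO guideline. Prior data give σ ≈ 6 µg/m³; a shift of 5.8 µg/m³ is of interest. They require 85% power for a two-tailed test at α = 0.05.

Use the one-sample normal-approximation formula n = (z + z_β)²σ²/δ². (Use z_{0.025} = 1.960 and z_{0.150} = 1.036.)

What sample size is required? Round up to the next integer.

n = 10

n = (z_{α/2} + z_β)² · σ² / δ²
  = (1.960 + 1.036)² · 6² / 5.8²
  = 8.9760 · 36 / 33.64
  = 9.61
Round up → n = 10.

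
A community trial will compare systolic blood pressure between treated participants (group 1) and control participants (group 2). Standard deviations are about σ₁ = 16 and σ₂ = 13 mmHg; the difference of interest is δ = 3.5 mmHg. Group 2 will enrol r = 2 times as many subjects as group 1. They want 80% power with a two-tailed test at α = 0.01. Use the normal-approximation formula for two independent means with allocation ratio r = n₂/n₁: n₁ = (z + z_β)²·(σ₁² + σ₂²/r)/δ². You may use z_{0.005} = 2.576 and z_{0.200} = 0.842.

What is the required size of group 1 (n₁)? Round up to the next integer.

n₁ = 325

n₁ = (z_{α/2} + z_β)² · (σ₁² + σ₂²/r) / δ²
   = (2.576 + 0.842)² · (16² + 13²/2) / 3.5²
   = 11.6827 · (256 + 84.5) / 12.25
   = 11.6827 · 340.5 / 12.25
   = 324.73
Round up → n₁ = 325; n₂ = r·n₁ = 2 × 325 = 650.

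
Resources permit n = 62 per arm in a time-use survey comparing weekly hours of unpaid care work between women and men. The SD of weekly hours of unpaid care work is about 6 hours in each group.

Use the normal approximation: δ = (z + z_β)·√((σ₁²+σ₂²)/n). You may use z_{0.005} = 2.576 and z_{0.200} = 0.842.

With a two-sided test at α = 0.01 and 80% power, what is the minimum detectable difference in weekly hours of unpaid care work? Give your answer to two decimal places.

Minimum detectable difference ≈ 3.68 hours

δ = (z_{α/2} + z_β) · √((σ₁²+σ₂²)/n)
  = (2.576 + 0.842) · √(72/62)
  = 3.418 · √1.1613
  = 3.418 · 1.0776
  = 3.6833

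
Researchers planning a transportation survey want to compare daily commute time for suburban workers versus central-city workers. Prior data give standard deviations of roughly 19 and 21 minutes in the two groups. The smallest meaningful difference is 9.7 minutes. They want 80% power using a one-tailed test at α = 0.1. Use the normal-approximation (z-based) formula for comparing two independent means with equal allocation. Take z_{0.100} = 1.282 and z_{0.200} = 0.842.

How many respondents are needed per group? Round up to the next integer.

n = 39 per group

n = (z_α + z_β)² · (σ₁² + σ₂²) / δ²
  = (1.282 + 0.842)² · (19² + 21² = 802) / 9.7²
  = 4.5114 · 802 / 94.09
  = 38.45
Round up → n = 39 per group.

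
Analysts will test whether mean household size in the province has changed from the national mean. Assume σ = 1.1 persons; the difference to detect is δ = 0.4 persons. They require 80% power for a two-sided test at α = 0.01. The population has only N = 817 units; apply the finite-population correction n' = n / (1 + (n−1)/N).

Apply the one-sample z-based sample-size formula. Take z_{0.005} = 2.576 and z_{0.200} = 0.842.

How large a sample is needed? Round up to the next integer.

n = 80

n = (z_{α/2} + z_β)² · σ² / δ²
  = (2.576 + 0.842)² · 1.1² / 0.4²
  = 11.6827 · 1.21 / 0.16
  = 88.35
Finite-population correction (N = 817): 88.35 / (1 + (88.35 − 1)/817) = 79.82.
Round up → n = 80.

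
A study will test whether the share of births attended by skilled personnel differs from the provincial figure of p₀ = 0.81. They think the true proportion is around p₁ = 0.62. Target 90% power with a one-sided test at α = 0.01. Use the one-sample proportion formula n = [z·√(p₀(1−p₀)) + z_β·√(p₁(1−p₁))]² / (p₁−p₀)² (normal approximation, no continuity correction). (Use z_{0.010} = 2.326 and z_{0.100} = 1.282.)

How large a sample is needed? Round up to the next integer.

n = [z_α·√(p₀q₀) + z_β·√(p₁q₁)]² / (p₁ − p₀)²
  = [2.326·√(0.81·0.19) + 1.282·√(0.62·0.38)]² / (-0.19)²
  = [2.326·0.3923 + 1.282·0.4854]² / 0.0361
  = [1.5348]² / 0.0361
  = 65.25
Round up → n = 66.

n = 66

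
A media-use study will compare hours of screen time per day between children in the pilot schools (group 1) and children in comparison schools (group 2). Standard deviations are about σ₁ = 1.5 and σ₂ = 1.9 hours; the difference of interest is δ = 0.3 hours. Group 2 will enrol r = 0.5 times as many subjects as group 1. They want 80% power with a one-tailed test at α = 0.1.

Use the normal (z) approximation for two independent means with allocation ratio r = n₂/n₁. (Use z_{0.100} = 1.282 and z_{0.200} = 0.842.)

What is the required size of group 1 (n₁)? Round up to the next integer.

n₁ = 475

n₁ = (z_α + z_β)² · (σ₁² + σ₂²/r) / δ²
   = (1.282 + 0.842)² · (1.5² + 1.9²/0.5) / 0.3²
   = 4.5114 · (2.25 + 7.22) / 0.09
   = 4.5114 · 9.47 / 0.09
   = 474.70
Round up → n₁ = 475; n₂ = r·n₁ = 0.5 × 475 = 238.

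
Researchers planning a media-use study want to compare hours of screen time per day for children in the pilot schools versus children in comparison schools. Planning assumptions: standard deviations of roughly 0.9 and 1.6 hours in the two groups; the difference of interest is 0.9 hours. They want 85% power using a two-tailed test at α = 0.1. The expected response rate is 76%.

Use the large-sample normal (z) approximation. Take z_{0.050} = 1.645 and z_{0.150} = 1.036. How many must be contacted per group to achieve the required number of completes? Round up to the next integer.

n = (z_{α/2} + z_β)² · (σ₁² + σ₂²) / δ²
  = (1.645 + 1.036)² · (0.9² + 1.6² = 3.37) / 0.9²
  = 7.1878 · 3.37 / 0.81
  = 29.90
Adjust for 76% response: 29.90 / 0.76 = 39.35.
Round up → n = 40 per group.

n = 40 per group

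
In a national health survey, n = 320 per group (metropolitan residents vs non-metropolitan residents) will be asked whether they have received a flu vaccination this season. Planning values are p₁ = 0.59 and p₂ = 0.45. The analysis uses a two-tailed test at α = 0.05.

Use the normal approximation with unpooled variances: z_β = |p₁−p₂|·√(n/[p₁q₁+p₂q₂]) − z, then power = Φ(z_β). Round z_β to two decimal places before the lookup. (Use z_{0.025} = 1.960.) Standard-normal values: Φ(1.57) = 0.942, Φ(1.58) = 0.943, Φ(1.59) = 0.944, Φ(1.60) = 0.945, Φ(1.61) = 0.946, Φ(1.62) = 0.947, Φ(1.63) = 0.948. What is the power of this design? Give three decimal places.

z_β = |p₁−p₂|·√(n/[p₁q₁+p₂q₂]) − z_{α/2}
    = 0.14 · √(320/0.4894) − 1.960
    = 0.14 · 25.5707 − 1.960
    = 3.5799 − 1.960 = 1.6199 → 1.62
Power = Φ(1.62) = 0.947.

Power ≈ 0.947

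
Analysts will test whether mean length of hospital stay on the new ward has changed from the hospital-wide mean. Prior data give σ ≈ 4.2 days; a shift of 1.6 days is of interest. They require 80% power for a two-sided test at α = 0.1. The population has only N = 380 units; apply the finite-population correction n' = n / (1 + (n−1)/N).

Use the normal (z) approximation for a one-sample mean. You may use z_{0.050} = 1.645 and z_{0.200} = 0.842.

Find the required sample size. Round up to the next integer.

n = 39

n = (z_{α/2} + z_β)² · σ² / δ²
  = (1.645 + 0.842)² · 4.2² / 1.6²
  = 6.1852 · 17.64 / 2.56
  = 42.62
Finite-population correction (N = 380): 42.62 / (1 + (42.62 − 1)/380) = 38.41.
Round up → n = 39.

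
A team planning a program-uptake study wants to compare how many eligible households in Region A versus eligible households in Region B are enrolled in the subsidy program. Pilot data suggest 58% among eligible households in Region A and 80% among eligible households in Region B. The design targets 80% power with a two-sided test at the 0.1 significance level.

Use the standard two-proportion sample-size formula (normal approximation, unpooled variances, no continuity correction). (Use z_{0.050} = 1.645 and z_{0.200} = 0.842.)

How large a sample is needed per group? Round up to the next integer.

n = (z_{α/2} + z_β)² · [p₁(1−p₁) + p₂(1−p₂)] / (p₁ − p₂)²
  = (1.645 + 0.842)² · (0.58·0.42 + 0.80·0.20) / (-0.22)²
  = (2.487)² · (0.2436 + 0.1600) / 0.0484
  = 6.1852 · 0.4036 / 0.0484
  = 51.58
Round up → n = 52 per group.

n = 52 per group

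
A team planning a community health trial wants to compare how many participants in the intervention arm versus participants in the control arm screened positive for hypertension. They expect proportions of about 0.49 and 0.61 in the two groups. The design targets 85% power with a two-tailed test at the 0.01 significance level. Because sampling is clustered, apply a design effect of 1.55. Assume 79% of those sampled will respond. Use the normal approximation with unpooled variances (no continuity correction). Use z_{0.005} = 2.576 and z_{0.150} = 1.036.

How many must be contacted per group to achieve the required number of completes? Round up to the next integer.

n = (z_{α/2} + z_β)² · [p₁(1−p₁) + p₂(1−p₂)] / (p₁ − p₂)²
  = (2.576 + 1.036)² · (0.49·0.51 + 0.61·0.39) / (-0.12)²
  = (3.612)² · (0.2499 + 0.2379) / 0.0144
  = 13.0465 · 0.4878 / 0.0144
  = 441.95
Design effect: 1.55 × 441.95 = 685.03.
Adjust for 79% response: 685.03 / 0.79 = 867.12.
Round up → n = 868 per group.

n = 868 per group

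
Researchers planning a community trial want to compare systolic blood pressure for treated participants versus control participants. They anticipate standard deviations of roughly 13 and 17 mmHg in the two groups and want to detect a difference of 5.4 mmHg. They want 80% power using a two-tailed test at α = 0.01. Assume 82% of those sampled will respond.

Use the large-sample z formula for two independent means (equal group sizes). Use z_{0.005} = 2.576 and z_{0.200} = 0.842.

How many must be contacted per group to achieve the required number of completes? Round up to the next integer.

n = (z_{α/2} + z_β)² · (σ₁² + σ₂²) / δ²
  = (2.576 + 0.842)² · (13² + 17² = 458) / 5.4²
  = 11.6827 · 458 / 29.16
  = 183.49
Adjust for 82% response: 183.49 / 0.82 = 223.77.
Round up → n = 224 per group.

n = 224 per group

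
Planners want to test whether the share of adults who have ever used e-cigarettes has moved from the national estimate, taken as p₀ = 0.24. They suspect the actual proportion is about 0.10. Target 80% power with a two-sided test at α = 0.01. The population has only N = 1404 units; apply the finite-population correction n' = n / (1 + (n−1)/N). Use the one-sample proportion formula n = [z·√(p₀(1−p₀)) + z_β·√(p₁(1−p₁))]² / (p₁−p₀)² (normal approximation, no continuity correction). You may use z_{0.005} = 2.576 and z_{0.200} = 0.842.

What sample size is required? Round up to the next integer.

n = 88

n = [z_{α/2}·√(p₀q₀) + z_β·√(p₁q₁)]² / (p₁ − p₀)²
  = [2.576·√(0.24·0.76) + 0.842·√(0.10·0.90)]² / (-0.14)²
  = [2.576·0.4271 + 0.842·0.3000]² / 0.0196
  = [1.3528]² / 0.0196
  = 93.37
Finite-population correction (N = 1404): 93.37 / (1 + (93.37 − 1)/1404) = 87.60.
Round up → n = 88.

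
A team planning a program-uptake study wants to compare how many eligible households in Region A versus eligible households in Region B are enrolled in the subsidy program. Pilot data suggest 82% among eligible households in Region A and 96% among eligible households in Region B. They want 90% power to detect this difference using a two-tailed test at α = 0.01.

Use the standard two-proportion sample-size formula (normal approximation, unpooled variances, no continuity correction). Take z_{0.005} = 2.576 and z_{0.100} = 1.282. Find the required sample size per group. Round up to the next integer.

n = 142 per group

n = (z_{α/2} + z_β)² · [p₁(1−p₁) + p₂(1−p₂)] / (p₁ − p₂)²
  = (2.576 + 1.282)² · (0.82·0.18 + 0.96·0.04) / (-0.14)²
  = (3.858)² · (0.1476 + 0.0384) / 0.0196
  = 14.8842 · 0.1860 / 0.0196
  = 141.25
Round up → n = 142 per group.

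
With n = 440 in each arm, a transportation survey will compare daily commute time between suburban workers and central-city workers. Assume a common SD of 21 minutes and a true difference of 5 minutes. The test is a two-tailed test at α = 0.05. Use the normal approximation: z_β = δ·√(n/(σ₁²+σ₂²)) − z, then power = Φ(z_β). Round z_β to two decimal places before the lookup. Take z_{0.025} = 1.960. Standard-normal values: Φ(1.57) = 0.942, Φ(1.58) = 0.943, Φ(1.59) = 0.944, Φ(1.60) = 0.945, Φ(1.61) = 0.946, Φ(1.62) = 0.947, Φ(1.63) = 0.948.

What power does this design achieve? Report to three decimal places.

z_β = δ·√(n/(σ₁²+σ₂²)) − z_{α/2}
    = 5 · √(440/882) − 1.960
    = 5 · 0.70630 − 1.960
    = 3.5315 − 1.960 = 1.5715 → 1.57
Power = Φ(1.57) = 0.942.

Power ≈ 0.942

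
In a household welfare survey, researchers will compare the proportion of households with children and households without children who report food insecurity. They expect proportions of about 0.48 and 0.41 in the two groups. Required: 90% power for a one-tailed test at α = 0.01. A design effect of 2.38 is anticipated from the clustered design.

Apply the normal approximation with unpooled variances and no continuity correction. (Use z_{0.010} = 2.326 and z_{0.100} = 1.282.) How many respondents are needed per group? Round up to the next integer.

n = 3108 per group

n = (z_α + z_β)² · [p₁(1−p₁) + p₂(1−p₂)] / (p₁ − p₂)²
  = (2.326 + 1.282)² · (0.48·0.52 + 0.41·0.59) / (0.07)²
  = (3.608)² · (0.2496 + 0.2419) / 0.0049
  = 13.0177 · 0.4915 / 0.0049
  = 1305.75
Design effect: 2.38 × 1305.75 = 3107.69.
Round up → n = 3108 per group.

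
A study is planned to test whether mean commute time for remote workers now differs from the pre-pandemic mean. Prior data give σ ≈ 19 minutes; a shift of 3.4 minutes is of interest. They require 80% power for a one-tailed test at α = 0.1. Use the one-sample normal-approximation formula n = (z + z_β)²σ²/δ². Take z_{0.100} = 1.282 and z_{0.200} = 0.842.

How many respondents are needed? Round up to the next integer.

n = (z_α + z_β)² · σ² / δ²
  = (1.282 + 0.842)² · 19² / 3.4²
  = 4.5114 · 361 / 11.56
  = 140.88
Round up → n = 141.

n = 141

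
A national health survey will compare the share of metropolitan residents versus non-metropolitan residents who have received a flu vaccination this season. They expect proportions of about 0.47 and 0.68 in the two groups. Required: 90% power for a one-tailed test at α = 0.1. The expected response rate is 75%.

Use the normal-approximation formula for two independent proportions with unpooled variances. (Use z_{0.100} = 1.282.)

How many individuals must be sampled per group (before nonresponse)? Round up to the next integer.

n = (z_α + z_β)² · [p₁(1−p₁) + p₂(1−p₂)] / (p₁ − p₂)²
  = (1.282 + 1.282)² · (0.47·0.53 + 0.68·0.32) / (-0.21)²
  = (2.564)² · (0.2491 + 0.2176) / 0.0441
  = 6.5741 · 0.4667 / 0.0441
  = 69.57
Adjust for 75% response: 69.57 / 0.75 = 92.76.
Round up → n = 93 per group.

n = 93 per group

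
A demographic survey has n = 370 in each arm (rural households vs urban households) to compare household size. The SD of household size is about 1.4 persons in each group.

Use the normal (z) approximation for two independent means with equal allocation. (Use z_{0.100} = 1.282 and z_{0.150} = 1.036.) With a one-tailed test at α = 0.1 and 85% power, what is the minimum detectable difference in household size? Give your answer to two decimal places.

Minimum detectable difference ≈ 0.24 persons

δ = (z_α + z_β) · √((σ₁²+σ₂²)/n)
  = (1.282 + 1.036) · √(3.92/370)
  = 2.318 · √0.01059
  = 2.318 · 0.1029
  = 0.2386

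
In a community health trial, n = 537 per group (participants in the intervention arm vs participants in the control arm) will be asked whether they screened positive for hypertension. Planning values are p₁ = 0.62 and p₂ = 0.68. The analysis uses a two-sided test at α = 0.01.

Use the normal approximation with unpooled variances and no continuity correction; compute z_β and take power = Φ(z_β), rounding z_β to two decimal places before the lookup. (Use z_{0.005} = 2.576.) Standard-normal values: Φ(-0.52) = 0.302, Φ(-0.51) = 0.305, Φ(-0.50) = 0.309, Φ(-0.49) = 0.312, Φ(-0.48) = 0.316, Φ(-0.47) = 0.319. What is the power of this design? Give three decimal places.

Power ≈ 0.305

z_β = |p₁−p₂|·√(n/[p₁q₁+p₂q₂]) − z_{α/2}
    = 0.06 · √(537/0.4532) − 2.576
    = 0.06 · 34.4225 − 2.576
    = 2.0653 − 2.576 = -0.5107 → -0.51
Power = Φ(-0.51) = 0.305.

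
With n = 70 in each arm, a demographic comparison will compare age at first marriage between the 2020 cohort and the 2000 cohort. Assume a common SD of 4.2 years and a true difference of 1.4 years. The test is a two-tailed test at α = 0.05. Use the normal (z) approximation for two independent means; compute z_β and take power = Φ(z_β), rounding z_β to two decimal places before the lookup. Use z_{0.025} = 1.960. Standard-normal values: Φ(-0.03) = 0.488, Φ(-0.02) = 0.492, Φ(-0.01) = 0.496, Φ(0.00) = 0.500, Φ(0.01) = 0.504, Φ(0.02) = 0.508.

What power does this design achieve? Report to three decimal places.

z_β = δ·√(n/(σ₁²+σ₂²)) − z_{α/2}
    = 1.4 · √(70/35.28) − 1.960
    = 1.4 · 1.40859 − 1.960
    = 1.9720 − 1.960 = 0.0120 → 0.01
Power = Φ(0.01) = 0.504.

Power ≈ 0.504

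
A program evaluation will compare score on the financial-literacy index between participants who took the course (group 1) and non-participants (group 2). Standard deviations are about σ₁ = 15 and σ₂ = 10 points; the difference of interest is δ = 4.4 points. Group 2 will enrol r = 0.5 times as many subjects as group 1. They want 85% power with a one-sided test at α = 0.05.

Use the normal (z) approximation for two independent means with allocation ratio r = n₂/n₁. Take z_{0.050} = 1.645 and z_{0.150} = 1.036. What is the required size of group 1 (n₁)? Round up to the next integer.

n₁ = 158

n₁ = (z_α + z_β)² · (σ₁² + σ₂²/r) / δ²
   = (1.645 + 1.036)² · (15² + 10²/0.5) / 4.4²
   = 7.1878 · (225 + 200) / 19.36
   = 7.1878 · 425 / 19.36
   = 157.79
Round up → n₁ = 158; n₂ = r·n₁ = 0.5 × 158 = 79.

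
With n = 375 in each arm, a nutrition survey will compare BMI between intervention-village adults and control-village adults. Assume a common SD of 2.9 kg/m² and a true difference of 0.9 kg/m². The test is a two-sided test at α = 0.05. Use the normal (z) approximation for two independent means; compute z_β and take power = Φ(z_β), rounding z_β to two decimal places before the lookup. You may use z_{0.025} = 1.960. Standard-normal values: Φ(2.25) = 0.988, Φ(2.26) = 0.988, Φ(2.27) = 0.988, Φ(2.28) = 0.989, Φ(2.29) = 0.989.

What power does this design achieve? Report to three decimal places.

z_β = δ·√(n/(σ₁²+σ₂²)) − z_{α/2}
    = 0.9 · √(375/16.82) − 1.960
    = 0.9 · 4.72175 − 1.960
    = 4.2496 − 1.960 = 2.2896 → 2.29
Power = Φ(2.29) = 0.989.

Power ≈ 0.989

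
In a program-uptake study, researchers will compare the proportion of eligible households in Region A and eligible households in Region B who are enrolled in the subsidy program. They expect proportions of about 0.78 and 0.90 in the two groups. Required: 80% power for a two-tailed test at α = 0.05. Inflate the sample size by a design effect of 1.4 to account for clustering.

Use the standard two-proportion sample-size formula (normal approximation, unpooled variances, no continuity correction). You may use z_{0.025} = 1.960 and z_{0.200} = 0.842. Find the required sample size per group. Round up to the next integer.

n = (z_{α/2} + z_β)² · [p₁(1−p₁) + p₂(1−p₂)] / (p₁ − p₂)²
  = (1.960 + 0.842)² · (0.78·0.22 + 0.90·0.10) / (-0.12)²
  = (2.802)² · (0.1716 + 0.0900) / 0.0144
  = 7.8512 · 0.2616 / 0.0144
  = 142.63
Design effect: 1.4 × 142.63 = 199.68.
Round up → n = 200 per group.

n = 200 per group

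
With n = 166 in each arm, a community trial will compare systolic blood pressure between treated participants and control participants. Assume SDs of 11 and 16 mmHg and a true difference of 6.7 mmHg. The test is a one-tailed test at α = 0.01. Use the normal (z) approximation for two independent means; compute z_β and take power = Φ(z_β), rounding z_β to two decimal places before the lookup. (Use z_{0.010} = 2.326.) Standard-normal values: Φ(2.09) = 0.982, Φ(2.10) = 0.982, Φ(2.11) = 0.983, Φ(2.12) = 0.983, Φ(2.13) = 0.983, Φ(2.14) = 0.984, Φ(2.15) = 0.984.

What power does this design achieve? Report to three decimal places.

z_β = δ·√(n/(σ₁²+σ₂²)) − z_α
    = 6.7 · √(166/377) − 2.326
    = 6.7 · 0.66356 − 2.326
    = 4.4459 − 2.326 = 2.1199 → 2.12
Power = Φ(2.12) = 0.983.

Power ≈ 0.983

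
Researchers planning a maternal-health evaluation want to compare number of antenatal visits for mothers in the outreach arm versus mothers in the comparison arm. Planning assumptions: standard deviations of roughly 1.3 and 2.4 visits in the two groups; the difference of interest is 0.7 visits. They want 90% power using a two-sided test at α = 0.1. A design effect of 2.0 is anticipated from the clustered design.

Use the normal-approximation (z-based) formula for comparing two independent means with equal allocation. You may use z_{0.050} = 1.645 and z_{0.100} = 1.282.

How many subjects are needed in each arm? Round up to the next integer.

n = 261 per group

n = (z_{α/2} + z_β)² · (σ₁² + σ₂²) / δ²
  = (1.645 + 1.282)² · (1.3² + 2.4² = 7.45) / 0.7²
  = 8.5673 · 7.45 / 0.49
  = 130.26
Design effect: 2.0 × 130.26 = 260.52.
Round up → n = 261 per group.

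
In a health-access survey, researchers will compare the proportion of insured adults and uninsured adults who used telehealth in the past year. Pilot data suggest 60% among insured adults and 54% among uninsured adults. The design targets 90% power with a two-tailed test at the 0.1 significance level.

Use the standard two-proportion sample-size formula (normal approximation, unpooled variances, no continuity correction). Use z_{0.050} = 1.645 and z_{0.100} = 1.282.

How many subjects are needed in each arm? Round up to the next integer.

n = (z_{α/2} + z_β)² · [p₁(1−p₁) + p₂(1−p₂)] / (p₁ − p₂)²
  = (1.645 + 1.282)² · (0.60·0.40 + 0.54·0.46) / (0.06)²
  = (2.927)² · (0.2400 + 0.2484) / 0.0036
  = 8.5673 · 0.4884 / 0.0036
  = 1162.30
Round up → n = 1163 per group.

n = 1163 per group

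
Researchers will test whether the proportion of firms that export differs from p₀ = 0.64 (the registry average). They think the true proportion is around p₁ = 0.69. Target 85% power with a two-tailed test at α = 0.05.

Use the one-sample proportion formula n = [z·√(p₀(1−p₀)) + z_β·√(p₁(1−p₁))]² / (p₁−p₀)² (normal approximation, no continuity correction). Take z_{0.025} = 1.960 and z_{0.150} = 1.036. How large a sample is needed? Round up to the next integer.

n = [z_{α/2}·√(p₀q₀) + z_β·√(p₁q₁)]² / (p₁ − p₀)²
  = [1.960·√(0.64·0.36) + 1.036·√(0.69·0.31)]² / (0.05)²
  = [1.960·0.4800 + 1.036·0.4625]² / 0.0025
  = [1.4199]² / 0.0025
  = 806.50
Round up → n = 807.

n = 807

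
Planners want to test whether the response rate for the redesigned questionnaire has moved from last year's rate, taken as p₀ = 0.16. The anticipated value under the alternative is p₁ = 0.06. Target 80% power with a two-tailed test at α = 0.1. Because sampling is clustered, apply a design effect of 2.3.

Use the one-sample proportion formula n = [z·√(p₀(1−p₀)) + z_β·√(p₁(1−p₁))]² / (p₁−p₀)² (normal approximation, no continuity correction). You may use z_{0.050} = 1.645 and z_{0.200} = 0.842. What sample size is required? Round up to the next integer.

n = [z_{α/2}·√(p₀q₀) + z_β·√(p₁q₁)]² / (p₁ − p₀)²
  = [1.645·√(0.16·0.84) + 0.842·√(0.06·0.94)]² / (-0.10)²
  = [1.645·0.3666 + 0.842·0.2375]² / 0.0100
  = [0.8030]² / 0.0100
  = 64.49
Design effect: 2.3 × 64.49 = 148.32.
Round up → n = 149.

n = 149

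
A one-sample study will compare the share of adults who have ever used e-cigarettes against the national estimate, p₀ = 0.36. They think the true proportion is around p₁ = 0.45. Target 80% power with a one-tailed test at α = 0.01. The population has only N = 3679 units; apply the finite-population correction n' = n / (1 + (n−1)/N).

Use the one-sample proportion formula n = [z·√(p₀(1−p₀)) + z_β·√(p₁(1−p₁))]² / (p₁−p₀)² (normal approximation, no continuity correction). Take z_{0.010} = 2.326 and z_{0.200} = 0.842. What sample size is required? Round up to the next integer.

n = [z_α·√(p₀q₀) + z_β·√(p₁q₁)]² / (p₁ − p₀)²
  = [2.326·√(0.36·0.64) + 0.842·√(0.45·0.55)]² / (0.09)²
  = [2.326·0.4800 + 0.842·0.4975]² / 0.0081
  = [1.5354]² / 0.0081
  = 291.03
Finite-population correction (N = 3679): 291.03 / (1 + (291.03 − 1)/3679) = 269.77.
Round up → n = 270.

n = 270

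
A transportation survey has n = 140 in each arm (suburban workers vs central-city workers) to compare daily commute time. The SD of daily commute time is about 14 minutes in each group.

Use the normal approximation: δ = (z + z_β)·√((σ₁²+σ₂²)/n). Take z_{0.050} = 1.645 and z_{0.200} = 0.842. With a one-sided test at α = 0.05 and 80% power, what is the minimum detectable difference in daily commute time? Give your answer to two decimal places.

δ = (z_α + z_β) · √((σ₁²+σ₂²)/n)
  = (1.645 + 0.842) · √(392/140)
  = 2.487 · √2.8
  = 2.487 · 1.6733
  = 4.1615

Minimum detectable difference ≈ 4.16 minutes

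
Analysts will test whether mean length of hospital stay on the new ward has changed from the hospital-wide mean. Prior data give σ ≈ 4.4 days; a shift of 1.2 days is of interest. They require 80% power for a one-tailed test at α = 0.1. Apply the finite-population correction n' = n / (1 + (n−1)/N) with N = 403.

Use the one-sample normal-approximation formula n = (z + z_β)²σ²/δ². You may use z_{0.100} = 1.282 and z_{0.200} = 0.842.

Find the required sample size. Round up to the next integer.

n = (z_α + z_β)² · σ² / δ²
  = (1.282 + 0.842)² · 4.4² / 1.2²
  = 4.5114 · 19.36 / 1.44
  = 60.65
Finite-population correction (N = 403): 60.65 / (1 + (60.65 − 1)/403) = 52.83.
Round up → n = 53.

n = 53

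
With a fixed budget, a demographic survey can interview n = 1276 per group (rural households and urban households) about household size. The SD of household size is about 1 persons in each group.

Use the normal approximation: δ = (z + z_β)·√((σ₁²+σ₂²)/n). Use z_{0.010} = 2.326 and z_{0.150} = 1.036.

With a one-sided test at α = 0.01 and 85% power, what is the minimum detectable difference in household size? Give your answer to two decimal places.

δ = (z_α + z_β) · √((σ₁²+σ₂²)/n)
  = (2.326 + 1.036) · √(2/1276)
  = 3.362 · √0.00157
  = 3.362 · 0.0396
  = 0.1331

Minimum detectable difference ≈ 0.13 persons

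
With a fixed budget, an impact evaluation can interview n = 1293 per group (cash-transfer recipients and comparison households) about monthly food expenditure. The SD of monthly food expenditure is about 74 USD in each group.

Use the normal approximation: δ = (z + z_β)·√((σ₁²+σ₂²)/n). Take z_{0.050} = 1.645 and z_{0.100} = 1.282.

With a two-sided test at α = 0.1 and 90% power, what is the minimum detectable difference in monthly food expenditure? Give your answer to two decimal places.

δ = (z_{α/2} + z_β) · √((σ₁²+σ₂²)/n)
  = (1.645 + 1.282) · √(10952/1293)
  = 2.927 · √8.4702
  = 2.927 · 2.9104
  = 8.5186

Minimum detectable difference ≈ 8.52 USD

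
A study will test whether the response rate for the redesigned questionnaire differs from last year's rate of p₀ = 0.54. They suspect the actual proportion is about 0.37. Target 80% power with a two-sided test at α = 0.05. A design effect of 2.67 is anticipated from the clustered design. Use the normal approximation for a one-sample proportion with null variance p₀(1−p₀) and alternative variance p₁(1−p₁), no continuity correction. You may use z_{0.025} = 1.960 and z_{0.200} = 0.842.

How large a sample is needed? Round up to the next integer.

n = [z_{α/2}·√(p₀q₀) + z_β·√(p₁q₁)]² / (p₁ − p₀)²
  = [1.960·√(0.54·0.46) + 0.842·√(0.37·0.63)]² / (-0.17)²
  = [1.960·0.4984 + 0.842·0.4828]² / 0.0289
  = [1.3834]² / 0.0289
  = 66.22
Design effect: 2.67 × 66.22 = 176.81.
Round up → n = 177.

n = 177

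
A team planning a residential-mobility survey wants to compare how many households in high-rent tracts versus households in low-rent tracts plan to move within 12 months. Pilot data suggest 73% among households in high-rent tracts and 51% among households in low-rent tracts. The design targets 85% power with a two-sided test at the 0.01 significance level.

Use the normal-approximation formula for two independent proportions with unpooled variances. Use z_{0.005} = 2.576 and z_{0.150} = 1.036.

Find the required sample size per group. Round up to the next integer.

n = (z_{α/2} + z_β)² · [p₁(1−p₁) + p₂(1−p₂)] / (p₁ − p₂)²
  = (2.576 + 1.036)² · (0.73·0.27 + 0.51·0.49) / (0.22)²
  = (3.612)² · (0.1971 + 0.2499) / 0.0484
  = 13.0465 · 0.4470 / 0.0484
  = 120.49
Round up → n = 121 per group.

n = 121 per group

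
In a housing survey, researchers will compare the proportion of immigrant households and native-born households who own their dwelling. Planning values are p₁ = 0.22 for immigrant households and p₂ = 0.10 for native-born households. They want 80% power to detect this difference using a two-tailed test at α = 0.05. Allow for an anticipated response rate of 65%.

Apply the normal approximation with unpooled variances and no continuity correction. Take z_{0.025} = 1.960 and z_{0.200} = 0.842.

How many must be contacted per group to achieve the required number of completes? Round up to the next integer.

n = 220 per group

n = (z_{α/2} + z_β)² · [p₁(1−p₁) + p₂(1−p₂)] / (p₁ − p₂)²
  = (1.960 + 0.842)² · (0.22·0.78 + 0.10·0.90) / (0.12)²
  = (2.802)² · (0.1716 + 0.0900) / 0.0144
  = 7.8512 · 0.2616 / 0.0144
  = 142.63
Adjust for 65% response: 142.63 / 0.65 = 219.43.
Round up → n = 220 per group.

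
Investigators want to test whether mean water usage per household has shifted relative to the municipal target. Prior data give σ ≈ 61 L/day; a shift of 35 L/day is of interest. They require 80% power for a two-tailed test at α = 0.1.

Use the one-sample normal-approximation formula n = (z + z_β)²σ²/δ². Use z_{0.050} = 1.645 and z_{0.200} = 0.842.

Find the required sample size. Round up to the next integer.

n = (z_{α/2} + z_β)² · σ² / δ²
  = (1.645 + 0.842)² · 61² / 35²
  = 6.1852 · 3721 / 1225
  = 18.79
Round up → n = 19.

n = 19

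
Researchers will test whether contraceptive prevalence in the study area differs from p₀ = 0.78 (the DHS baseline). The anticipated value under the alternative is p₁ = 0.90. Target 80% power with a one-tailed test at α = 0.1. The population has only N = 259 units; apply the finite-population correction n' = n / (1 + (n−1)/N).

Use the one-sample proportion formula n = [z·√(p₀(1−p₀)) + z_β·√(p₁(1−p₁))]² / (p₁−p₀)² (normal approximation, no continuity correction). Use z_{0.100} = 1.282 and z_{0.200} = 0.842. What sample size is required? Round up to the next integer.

n = [z_α·√(p₀q₀) + z_β·√(p₁q₁)]² / (p₁ − p₀)²
  = [1.282·√(0.78·0.22) + 0.842·√(0.90·0.10)]² / (0.12)²
  = [1.282·0.4142 + 0.842·0.3000]² / 0.0144
  = [0.7837]² / 0.0144
  = 42.65
Finite-population correction (N = 259): 42.65 / (1 + (42.65 − 1)/259) = 36.74.
Round up → n = 37.

n = 37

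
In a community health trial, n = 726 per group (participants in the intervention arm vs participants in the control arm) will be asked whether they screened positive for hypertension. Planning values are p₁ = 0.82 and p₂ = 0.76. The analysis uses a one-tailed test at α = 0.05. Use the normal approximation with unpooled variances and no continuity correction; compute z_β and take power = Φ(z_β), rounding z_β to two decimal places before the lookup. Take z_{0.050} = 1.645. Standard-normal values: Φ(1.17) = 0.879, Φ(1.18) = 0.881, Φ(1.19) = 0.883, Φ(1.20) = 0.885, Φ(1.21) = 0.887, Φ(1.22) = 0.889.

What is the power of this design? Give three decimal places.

Power ≈ 0.879

z_β = |p₁−p₂|·√(n/[p₁q₁+p₂q₂]) − z_α
    = 0.06 · √(726/0.3300) − 1.645
    = 0.06 · 46.9042 − 1.645
    = 2.8142 − 1.645 = 1.1692 → 1.17
Power = Φ(1.17) = 0.879.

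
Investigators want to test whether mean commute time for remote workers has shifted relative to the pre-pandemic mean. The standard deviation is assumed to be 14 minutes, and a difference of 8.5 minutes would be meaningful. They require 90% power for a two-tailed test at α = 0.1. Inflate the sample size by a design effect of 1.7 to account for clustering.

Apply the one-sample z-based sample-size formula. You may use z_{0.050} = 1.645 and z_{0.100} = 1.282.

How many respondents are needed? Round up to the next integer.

n = 40

n = (z_{α/2} + z_β)² · σ² / δ²
  = (1.645 + 1.282)² · 14² / 8.5²
  = 8.5673 · 196 / 72.25
  = 23.24
Design effect: 1.7 × 23.24 = 39.51.
Round up → n = 40.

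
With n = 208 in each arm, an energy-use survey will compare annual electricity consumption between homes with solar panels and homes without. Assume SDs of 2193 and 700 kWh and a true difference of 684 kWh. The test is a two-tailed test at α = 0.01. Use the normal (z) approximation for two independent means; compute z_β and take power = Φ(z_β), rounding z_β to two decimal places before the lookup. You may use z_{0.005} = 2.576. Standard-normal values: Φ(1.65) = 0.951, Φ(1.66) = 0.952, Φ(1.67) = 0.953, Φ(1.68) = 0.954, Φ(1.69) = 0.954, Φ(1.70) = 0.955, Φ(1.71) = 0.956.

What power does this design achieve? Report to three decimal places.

z_β = δ·√(n/(σ₁²+σ₂²)) − z_{α/2}
    = 684 · √(208/5299249) − 2.576
    = 684 · 0.00627 − 2.576
    = 4.2853 − 2.576 = 1.7093 → 1.71
Power = Φ(1.71) = 0.956.

Power ≈ 0.956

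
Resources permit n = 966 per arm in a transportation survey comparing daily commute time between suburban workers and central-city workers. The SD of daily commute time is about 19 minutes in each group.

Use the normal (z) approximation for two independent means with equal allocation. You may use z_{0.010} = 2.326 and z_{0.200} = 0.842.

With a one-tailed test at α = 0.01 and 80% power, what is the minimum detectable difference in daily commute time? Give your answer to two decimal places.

δ = (z_α + z_β) · √((σ₁²+σ₂²)/n)
  = (2.326 + 0.842) · √(722/966)
  = 3.168 · √0.74741
  = 3.168 · 0.8645
  = 2.7388

Minimum detectable difference ≈ 2.74 minutes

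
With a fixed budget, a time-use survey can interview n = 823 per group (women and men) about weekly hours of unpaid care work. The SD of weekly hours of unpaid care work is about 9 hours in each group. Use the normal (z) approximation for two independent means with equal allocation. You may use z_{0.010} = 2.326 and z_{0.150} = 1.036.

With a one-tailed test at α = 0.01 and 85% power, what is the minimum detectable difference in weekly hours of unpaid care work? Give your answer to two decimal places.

δ = (z_α + z_β) · √((σ₁²+σ₂²)/n)
  = (2.326 + 1.036) · √(162/823)
  = 3.362 · √0.19684
  = 3.362 · 0.4437
  = 1.4916

Minimum detectable difference ≈ 1.49 hours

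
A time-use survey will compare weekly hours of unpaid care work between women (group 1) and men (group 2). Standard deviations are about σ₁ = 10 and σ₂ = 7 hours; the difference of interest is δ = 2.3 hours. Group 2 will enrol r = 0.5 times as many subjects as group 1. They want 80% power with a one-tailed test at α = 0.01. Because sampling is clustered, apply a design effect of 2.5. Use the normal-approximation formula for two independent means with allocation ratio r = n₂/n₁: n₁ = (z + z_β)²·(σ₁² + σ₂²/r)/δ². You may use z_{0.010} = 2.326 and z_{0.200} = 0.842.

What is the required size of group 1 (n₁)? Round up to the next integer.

n₁ = (z_α + z_β)² · (σ₁² + σ₂²/r) / δ²
   = (2.326 + 0.842)² · (10² + 7²/0.5) / 2.3²
   = 10.0362 · (100 + 98) / 5.29
   = 10.0362 · 198 / 5.29
   = 375.65
Design effect: 2.5 × 375.65 = 939.12.
Round up → n₁ = 940; n₂ = r·n₁ = 0.5 × 940 = 470.

n₁ = 940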